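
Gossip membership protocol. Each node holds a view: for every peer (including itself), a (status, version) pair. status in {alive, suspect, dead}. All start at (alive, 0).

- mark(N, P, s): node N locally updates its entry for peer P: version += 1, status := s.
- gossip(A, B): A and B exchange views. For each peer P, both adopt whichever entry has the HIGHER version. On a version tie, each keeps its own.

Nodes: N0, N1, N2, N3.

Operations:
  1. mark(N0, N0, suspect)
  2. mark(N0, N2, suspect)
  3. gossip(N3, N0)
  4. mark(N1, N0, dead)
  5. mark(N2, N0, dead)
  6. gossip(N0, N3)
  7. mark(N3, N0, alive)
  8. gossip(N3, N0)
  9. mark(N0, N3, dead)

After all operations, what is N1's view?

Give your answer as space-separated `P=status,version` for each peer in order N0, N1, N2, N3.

Op 1: N0 marks N0=suspect -> (suspect,v1)
Op 2: N0 marks N2=suspect -> (suspect,v1)
Op 3: gossip N3<->N0 -> N3.N0=(suspect,v1) N3.N1=(alive,v0) N3.N2=(suspect,v1) N3.N3=(alive,v0) | N0.N0=(suspect,v1) N0.N1=(alive,v0) N0.N2=(suspect,v1) N0.N3=(alive,v0)
Op 4: N1 marks N0=dead -> (dead,v1)
Op 5: N2 marks N0=dead -> (dead,v1)
Op 6: gossip N0<->N3 -> N0.N0=(suspect,v1) N0.N1=(alive,v0) N0.N2=(suspect,v1) N0.N3=(alive,v0) | N3.N0=(suspect,v1) N3.N1=(alive,v0) N3.N2=(suspect,v1) N3.N3=(alive,v0)
Op 7: N3 marks N0=alive -> (alive,v2)
Op 8: gossip N3<->N0 -> N3.N0=(alive,v2) N3.N1=(alive,v0) N3.N2=(suspect,v1) N3.N3=(alive,v0) | N0.N0=(alive,v2) N0.N1=(alive,v0) N0.N2=(suspect,v1) N0.N3=(alive,v0)
Op 9: N0 marks N3=dead -> (dead,v1)

Answer: N0=dead,1 N1=alive,0 N2=alive,0 N3=alive,0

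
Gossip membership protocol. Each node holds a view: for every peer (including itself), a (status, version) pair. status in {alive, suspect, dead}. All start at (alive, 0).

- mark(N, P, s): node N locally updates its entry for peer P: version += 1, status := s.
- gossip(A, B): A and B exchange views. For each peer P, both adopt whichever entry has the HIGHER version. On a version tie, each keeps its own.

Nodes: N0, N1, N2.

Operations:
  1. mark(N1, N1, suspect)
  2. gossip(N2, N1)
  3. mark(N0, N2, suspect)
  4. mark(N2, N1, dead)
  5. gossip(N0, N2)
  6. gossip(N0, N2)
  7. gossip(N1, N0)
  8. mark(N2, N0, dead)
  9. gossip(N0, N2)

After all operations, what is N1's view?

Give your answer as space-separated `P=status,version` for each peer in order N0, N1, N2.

Answer: N0=alive,0 N1=dead,2 N2=suspect,1

Derivation:
Op 1: N1 marks N1=suspect -> (suspect,v1)
Op 2: gossip N2<->N1 -> N2.N0=(alive,v0) N2.N1=(suspect,v1) N2.N2=(alive,v0) | N1.N0=(alive,v0) N1.N1=(suspect,v1) N1.N2=(alive,v0)
Op 3: N0 marks N2=suspect -> (suspect,v1)
Op 4: N2 marks N1=dead -> (dead,v2)
Op 5: gossip N0<->N2 -> N0.N0=(alive,v0) N0.N1=(dead,v2) N0.N2=(suspect,v1) | N2.N0=(alive,v0) N2.N1=(dead,v2) N2.N2=(suspect,v1)
Op 6: gossip N0<->N2 -> N0.N0=(alive,v0) N0.N1=(dead,v2) N0.N2=(suspect,v1) | N2.N0=(alive,v0) N2.N1=(dead,v2) N2.N2=(suspect,v1)
Op 7: gossip N1<->N0 -> N1.N0=(alive,v0) N1.N1=(dead,v2) N1.N2=(suspect,v1) | N0.N0=(alive,v0) N0.N1=(dead,v2) N0.N2=(suspect,v1)
Op 8: N2 marks N0=dead -> (dead,v1)
Op 9: gossip N0<->N2 -> N0.N0=(dead,v1) N0.N1=(dead,v2) N0.N2=(suspect,v1) | N2.N0=(dead,v1) N2.N1=(dead,v2) N2.N2=(suspect,v1)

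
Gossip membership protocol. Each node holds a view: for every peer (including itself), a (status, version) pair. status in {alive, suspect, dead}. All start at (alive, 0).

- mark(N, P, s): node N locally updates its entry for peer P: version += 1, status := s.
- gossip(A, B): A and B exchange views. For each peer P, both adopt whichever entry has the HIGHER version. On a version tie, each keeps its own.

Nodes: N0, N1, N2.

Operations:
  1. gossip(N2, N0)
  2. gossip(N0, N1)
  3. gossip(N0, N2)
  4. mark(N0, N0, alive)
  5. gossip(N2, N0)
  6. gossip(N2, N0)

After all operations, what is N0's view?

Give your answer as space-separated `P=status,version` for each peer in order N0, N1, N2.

Op 1: gossip N2<->N0 -> N2.N0=(alive,v0) N2.N1=(alive,v0) N2.N2=(alive,v0) | N0.N0=(alive,v0) N0.N1=(alive,v0) N0.N2=(alive,v0)
Op 2: gossip N0<->N1 -> N0.N0=(alive,v0) N0.N1=(alive,v0) N0.N2=(alive,v0) | N1.N0=(alive,v0) N1.N1=(alive,v0) N1.N2=(alive,v0)
Op 3: gossip N0<->N2 -> N0.N0=(alive,v0) N0.N1=(alive,v0) N0.N2=(alive,v0) | N2.N0=(alive,v0) N2.N1=(alive,v0) N2.N2=(alive,v0)
Op 4: N0 marks N0=alive -> (alive,v1)
Op 5: gossip N2<->N0 -> N2.N0=(alive,v1) N2.N1=(alive,v0) N2.N2=(alive,v0) | N0.N0=(alive,v1) N0.N1=(alive,v0) N0.N2=(alive,v0)
Op 6: gossip N2<->N0 -> N2.N0=(alive,v1) N2.N1=(alive,v0) N2.N2=(alive,v0) | N0.N0=(alive,v1) N0.N1=(alive,v0) N0.N2=(alive,v0)

Answer: N0=alive,1 N1=alive,0 N2=alive,0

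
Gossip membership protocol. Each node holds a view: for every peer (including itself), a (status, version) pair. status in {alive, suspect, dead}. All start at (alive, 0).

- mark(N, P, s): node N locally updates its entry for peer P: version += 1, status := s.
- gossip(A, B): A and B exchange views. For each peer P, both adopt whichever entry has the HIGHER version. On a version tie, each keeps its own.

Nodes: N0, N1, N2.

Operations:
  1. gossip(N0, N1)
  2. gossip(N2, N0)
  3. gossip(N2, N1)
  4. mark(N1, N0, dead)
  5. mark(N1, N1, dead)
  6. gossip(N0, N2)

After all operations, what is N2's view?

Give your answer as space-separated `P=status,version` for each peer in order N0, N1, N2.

Answer: N0=alive,0 N1=alive,0 N2=alive,0

Derivation:
Op 1: gossip N0<->N1 -> N0.N0=(alive,v0) N0.N1=(alive,v0) N0.N2=(alive,v0) | N1.N0=(alive,v0) N1.N1=(alive,v0) N1.N2=(alive,v0)
Op 2: gossip N2<->N0 -> N2.N0=(alive,v0) N2.N1=(alive,v0) N2.N2=(alive,v0) | N0.N0=(alive,v0) N0.N1=(alive,v0) N0.N2=(alive,v0)
Op 3: gossip N2<->N1 -> N2.N0=(alive,v0) N2.N1=(alive,v0) N2.N2=(alive,v0) | N1.N0=(alive,v0) N1.N1=(alive,v0) N1.N2=(alive,v0)
Op 4: N1 marks N0=dead -> (dead,v1)
Op 5: N1 marks N1=dead -> (dead,v1)
Op 6: gossip N0<->N2 -> N0.N0=(alive,v0) N0.N1=(alive,v0) N0.N2=(alive,v0) | N2.N0=(alive,v0) N2.N1=(alive,v0) N2.N2=(alive,v0)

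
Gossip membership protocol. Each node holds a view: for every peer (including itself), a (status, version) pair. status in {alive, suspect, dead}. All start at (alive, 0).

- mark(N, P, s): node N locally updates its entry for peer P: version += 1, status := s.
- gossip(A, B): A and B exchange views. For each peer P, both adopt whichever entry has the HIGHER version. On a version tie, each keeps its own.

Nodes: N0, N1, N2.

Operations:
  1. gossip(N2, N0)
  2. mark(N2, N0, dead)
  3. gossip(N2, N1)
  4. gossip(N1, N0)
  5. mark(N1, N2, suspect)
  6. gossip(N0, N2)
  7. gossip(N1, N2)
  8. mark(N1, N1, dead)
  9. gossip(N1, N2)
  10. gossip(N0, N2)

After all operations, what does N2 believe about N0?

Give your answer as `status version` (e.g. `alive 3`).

Answer: dead 1

Derivation:
Op 1: gossip N2<->N0 -> N2.N0=(alive,v0) N2.N1=(alive,v0) N2.N2=(alive,v0) | N0.N0=(alive,v0) N0.N1=(alive,v0) N0.N2=(alive,v0)
Op 2: N2 marks N0=dead -> (dead,v1)
Op 3: gossip N2<->N1 -> N2.N0=(dead,v1) N2.N1=(alive,v0) N2.N2=(alive,v0) | N1.N0=(dead,v1) N1.N1=(alive,v0) N1.N2=(alive,v0)
Op 4: gossip N1<->N0 -> N1.N0=(dead,v1) N1.N1=(alive,v0) N1.N2=(alive,v0) | N0.N0=(dead,v1) N0.N1=(alive,v0) N0.N2=(alive,v0)
Op 5: N1 marks N2=suspect -> (suspect,v1)
Op 6: gossip N0<->N2 -> N0.N0=(dead,v1) N0.N1=(alive,v0) N0.N2=(alive,v0) | N2.N0=(dead,v1) N2.N1=(alive,v0) N2.N2=(alive,v0)
Op 7: gossip N1<->N2 -> N1.N0=(dead,v1) N1.N1=(alive,v0) N1.N2=(suspect,v1) | N2.N0=(dead,v1) N2.N1=(alive,v0) N2.N2=(suspect,v1)
Op 8: N1 marks N1=dead -> (dead,v1)
Op 9: gossip N1<->N2 -> N1.N0=(dead,v1) N1.N1=(dead,v1) N1.N2=(suspect,v1) | N2.N0=(dead,v1) N2.N1=(dead,v1) N2.N2=(suspect,v1)
Op 10: gossip N0<->N2 -> N0.N0=(dead,v1) N0.N1=(dead,v1) N0.N2=(suspect,v1) | N2.N0=(dead,v1) N2.N1=(dead,v1) N2.N2=(suspect,v1)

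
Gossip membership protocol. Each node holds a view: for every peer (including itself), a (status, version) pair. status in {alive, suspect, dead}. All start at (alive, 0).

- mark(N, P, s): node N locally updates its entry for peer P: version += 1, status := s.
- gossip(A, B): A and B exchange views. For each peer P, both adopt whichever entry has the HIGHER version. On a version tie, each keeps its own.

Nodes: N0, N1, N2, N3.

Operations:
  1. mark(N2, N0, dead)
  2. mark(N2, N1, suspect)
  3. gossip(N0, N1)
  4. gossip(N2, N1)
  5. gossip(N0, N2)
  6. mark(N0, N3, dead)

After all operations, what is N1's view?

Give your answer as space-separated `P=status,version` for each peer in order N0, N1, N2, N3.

Answer: N0=dead,1 N1=suspect,1 N2=alive,0 N3=alive,0

Derivation:
Op 1: N2 marks N0=dead -> (dead,v1)
Op 2: N2 marks N1=suspect -> (suspect,v1)
Op 3: gossip N0<->N1 -> N0.N0=(alive,v0) N0.N1=(alive,v0) N0.N2=(alive,v0) N0.N3=(alive,v0) | N1.N0=(alive,v0) N1.N1=(alive,v0) N1.N2=(alive,v0) N1.N3=(alive,v0)
Op 4: gossip N2<->N1 -> N2.N0=(dead,v1) N2.N1=(suspect,v1) N2.N2=(alive,v0) N2.N3=(alive,v0) | N1.N0=(dead,v1) N1.N1=(suspect,v1) N1.N2=(alive,v0) N1.N3=(alive,v0)
Op 5: gossip N0<->N2 -> N0.N0=(dead,v1) N0.N1=(suspect,v1) N0.N2=(alive,v0) N0.N3=(alive,v0) | N2.N0=(dead,v1) N2.N1=(suspect,v1) N2.N2=(alive,v0) N2.N3=(alive,v0)
Op 6: N0 marks N3=dead -> (dead,v1)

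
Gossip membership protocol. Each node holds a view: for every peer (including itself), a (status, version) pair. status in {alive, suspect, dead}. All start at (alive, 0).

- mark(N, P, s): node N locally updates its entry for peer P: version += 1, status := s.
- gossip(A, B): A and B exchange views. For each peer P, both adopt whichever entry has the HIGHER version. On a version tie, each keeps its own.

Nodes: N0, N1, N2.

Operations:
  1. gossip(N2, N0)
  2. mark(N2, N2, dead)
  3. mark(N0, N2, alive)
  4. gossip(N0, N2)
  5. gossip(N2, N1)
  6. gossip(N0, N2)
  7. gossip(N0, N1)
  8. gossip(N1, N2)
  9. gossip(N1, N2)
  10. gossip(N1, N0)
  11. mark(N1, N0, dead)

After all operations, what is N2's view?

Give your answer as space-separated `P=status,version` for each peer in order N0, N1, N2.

Op 1: gossip N2<->N0 -> N2.N0=(alive,v0) N2.N1=(alive,v0) N2.N2=(alive,v0) | N0.N0=(alive,v0) N0.N1=(alive,v0) N0.N2=(alive,v0)
Op 2: N2 marks N2=dead -> (dead,v1)
Op 3: N0 marks N2=alive -> (alive,v1)
Op 4: gossip N0<->N2 -> N0.N0=(alive,v0) N0.N1=(alive,v0) N0.N2=(alive,v1) | N2.N0=(alive,v0) N2.N1=(alive,v0) N2.N2=(dead,v1)
Op 5: gossip N2<->N1 -> N2.N0=(alive,v0) N2.N1=(alive,v0) N2.N2=(dead,v1) | N1.N0=(alive,v0) N1.N1=(alive,v0) N1.N2=(dead,v1)
Op 6: gossip N0<->N2 -> N0.N0=(alive,v0) N0.N1=(alive,v0) N0.N2=(alive,v1) | N2.N0=(alive,v0) N2.N1=(alive,v0) N2.N2=(dead,v1)
Op 7: gossip N0<->N1 -> N0.N0=(alive,v0) N0.N1=(alive,v0) N0.N2=(alive,v1) | N1.N0=(alive,v0) N1.N1=(alive,v0) N1.N2=(dead,v1)
Op 8: gossip N1<->N2 -> N1.N0=(alive,v0) N1.N1=(alive,v0) N1.N2=(dead,v1) | N2.N0=(alive,v0) N2.N1=(alive,v0) N2.N2=(dead,v1)
Op 9: gossip N1<->N2 -> N1.N0=(alive,v0) N1.N1=(alive,v0) N1.N2=(dead,v1) | N2.N0=(alive,v0) N2.N1=(alive,v0) N2.N2=(dead,v1)
Op 10: gossip N1<->N0 -> N1.N0=(alive,v0) N1.N1=(alive,v0) N1.N2=(dead,v1) | N0.N0=(alive,v0) N0.N1=(alive,v0) N0.N2=(alive,v1)
Op 11: N1 marks N0=dead -> (dead,v1)

Answer: N0=alive,0 N1=alive,0 N2=dead,1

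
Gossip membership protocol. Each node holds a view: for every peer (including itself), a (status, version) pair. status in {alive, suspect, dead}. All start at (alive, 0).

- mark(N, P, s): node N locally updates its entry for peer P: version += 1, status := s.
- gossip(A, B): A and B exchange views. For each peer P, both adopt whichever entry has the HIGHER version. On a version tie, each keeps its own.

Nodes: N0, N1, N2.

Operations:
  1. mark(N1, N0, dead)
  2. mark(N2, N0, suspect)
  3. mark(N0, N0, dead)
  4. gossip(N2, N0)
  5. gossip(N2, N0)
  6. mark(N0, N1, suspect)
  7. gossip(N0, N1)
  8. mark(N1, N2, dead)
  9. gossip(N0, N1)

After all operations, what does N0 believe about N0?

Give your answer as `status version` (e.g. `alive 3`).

Answer: dead 1

Derivation:
Op 1: N1 marks N0=dead -> (dead,v1)
Op 2: N2 marks N0=suspect -> (suspect,v1)
Op 3: N0 marks N0=dead -> (dead,v1)
Op 4: gossip N2<->N0 -> N2.N0=(suspect,v1) N2.N1=(alive,v0) N2.N2=(alive,v0) | N0.N0=(dead,v1) N0.N1=(alive,v0) N0.N2=(alive,v0)
Op 5: gossip N2<->N0 -> N2.N0=(suspect,v1) N2.N1=(alive,v0) N2.N2=(alive,v0) | N0.N0=(dead,v1) N0.N1=(alive,v0) N0.N2=(alive,v0)
Op 6: N0 marks N1=suspect -> (suspect,v1)
Op 7: gossip N0<->N1 -> N0.N0=(dead,v1) N0.N1=(suspect,v1) N0.N2=(alive,v0) | N1.N0=(dead,v1) N1.N1=(suspect,v1) N1.N2=(alive,v0)
Op 8: N1 marks N2=dead -> (dead,v1)
Op 9: gossip N0<->N1 -> N0.N0=(dead,v1) N0.N1=(suspect,v1) N0.N2=(dead,v1) | N1.N0=(dead,v1) N1.N1=(suspect,v1) N1.N2=(dead,v1)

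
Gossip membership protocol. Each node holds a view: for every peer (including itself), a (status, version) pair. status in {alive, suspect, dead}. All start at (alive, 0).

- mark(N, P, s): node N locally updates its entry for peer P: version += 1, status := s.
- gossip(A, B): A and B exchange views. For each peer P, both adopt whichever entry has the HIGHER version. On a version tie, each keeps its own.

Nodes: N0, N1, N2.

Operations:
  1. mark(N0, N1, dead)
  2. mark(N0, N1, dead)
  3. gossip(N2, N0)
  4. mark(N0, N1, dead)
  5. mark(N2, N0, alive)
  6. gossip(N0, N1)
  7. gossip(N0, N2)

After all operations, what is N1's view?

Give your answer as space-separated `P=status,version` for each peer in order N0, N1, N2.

Answer: N0=alive,0 N1=dead,3 N2=alive,0

Derivation:
Op 1: N0 marks N1=dead -> (dead,v1)
Op 2: N0 marks N1=dead -> (dead,v2)
Op 3: gossip N2<->N0 -> N2.N0=(alive,v0) N2.N1=(dead,v2) N2.N2=(alive,v0) | N0.N0=(alive,v0) N0.N1=(dead,v2) N0.N2=(alive,v0)
Op 4: N0 marks N1=dead -> (dead,v3)
Op 5: N2 marks N0=alive -> (alive,v1)
Op 6: gossip N0<->N1 -> N0.N0=(alive,v0) N0.N1=(dead,v3) N0.N2=(alive,v0) | N1.N0=(alive,v0) N1.N1=(dead,v3) N1.N2=(alive,v0)
Op 7: gossip N0<->N2 -> N0.N0=(alive,v1) N0.N1=(dead,v3) N0.N2=(alive,v0) | N2.N0=(alive,v1) N2.N1=(dead,v3) N2.N2=(alive,v0)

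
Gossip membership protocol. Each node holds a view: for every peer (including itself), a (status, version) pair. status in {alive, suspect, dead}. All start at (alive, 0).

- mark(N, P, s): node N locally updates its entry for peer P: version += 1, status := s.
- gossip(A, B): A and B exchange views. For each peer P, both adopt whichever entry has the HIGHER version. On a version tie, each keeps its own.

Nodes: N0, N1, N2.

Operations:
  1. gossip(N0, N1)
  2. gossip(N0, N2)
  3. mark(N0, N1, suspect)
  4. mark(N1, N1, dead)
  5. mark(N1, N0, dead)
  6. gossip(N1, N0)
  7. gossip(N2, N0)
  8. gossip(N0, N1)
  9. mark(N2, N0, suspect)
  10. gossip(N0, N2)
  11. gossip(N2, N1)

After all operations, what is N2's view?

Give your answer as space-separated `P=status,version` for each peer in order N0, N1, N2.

Op 1: gossip N0<->N1 -> N0.N0=(alive,v0) N0.N1=(alive,v0) N0.N2=(alive,v0) | N1.N0=(alive,v0) N1.N1=(alive,v0) N1.N2=(alive,v0)
Op 2: gossip N0<->N2 -> N0.N0=(alive,v0) N0.N1=(alive,v0) N0.N2=(alive,v0) | N2.N0=(alive,v0) N2.N1=(alive,v0) N2.N2=(alive,v0)
Op 3: N0 marks N1=suspect -> (suspect,v1)
Op 4: N1 marks N1=dead -> (dead,v1)
Op 5: N1 marks N0=dead -> (dead,v1)
Op 6: gossip N1<->N0 -> N1.N0=(dead,v1) N1.N1=(dead,v1) N1.N2=(alive,v0) | N0.N0=(dead,v1) N0.N1=(suspect,v1) N0.N2=(alive,v0)
Op 7: gossip N2<->N0 -> N2.N0=(dead,v1) N2.N1=(suspect,v1) N2.N2=(alive,v0) | N0.N0=(dead,v1) N0.N1=(suspect,v1) N0.N2=(alive,v0)
Op 8: gossip N0<->N1 -> N0.N0=(dead,v1) N0.N1=(suspect,v1) N0.N2=(alive,v0) | N1.N0=(dead,v1) N1.N1=(dead,v1) N1.N2=(alive,v0)
Op 9: N2 marks N0=suspect -> (suspect,v2)
Op 10: gossip N0<->N2 -> N0.N0=(suspect,v2) N0.N1=(suspect,v1) N0.N2=(alive,v0) | N2.N0=(suspect,v2) N2.N1=(suspect,v1) N2.N2=(alive,v0)
Op 11: gossip N2<->N1 -> N2.N0=(suspect,v2) N2.N1=(suspect,v1) N2.N2=(alive,v0) | N1.N0=(suspect,v2) N1.N1=(dead,v1) N1.N2=(alive,v0)

Answer: N0=suspect,2 N1=suspect,1 N2=alive,0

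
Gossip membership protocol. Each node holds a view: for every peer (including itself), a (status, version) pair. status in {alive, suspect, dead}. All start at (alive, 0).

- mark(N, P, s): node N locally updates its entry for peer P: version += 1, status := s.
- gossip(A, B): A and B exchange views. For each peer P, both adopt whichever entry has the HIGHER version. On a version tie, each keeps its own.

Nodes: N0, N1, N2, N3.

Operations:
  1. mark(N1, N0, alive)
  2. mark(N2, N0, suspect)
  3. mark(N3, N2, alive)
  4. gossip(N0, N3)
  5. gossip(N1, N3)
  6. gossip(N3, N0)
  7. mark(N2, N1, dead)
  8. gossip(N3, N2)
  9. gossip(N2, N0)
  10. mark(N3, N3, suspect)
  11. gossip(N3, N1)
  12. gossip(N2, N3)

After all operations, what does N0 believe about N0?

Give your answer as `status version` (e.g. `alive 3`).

Op 1: N1 marks N0=alive -> (alive,v1)
Op 2: N2 marks N0=suspect -> (suspect,v1)
Op 3: N3 marks N2=alive -> (alive,v1)
Op 4: gossip N0<->N3 -> N0.N0=(alive,v0) N0.N1=(alive,v0) N0.N2=(alive,v1) N0.N3=(alive,v0) | N3.N0=(alive,v0) N3.N1=(alive,v0) N3.N2=(alive,v1) N3.N3=(alive,v0)
Op 5: gossip N1<->N3 -> N1.N0=(alive,v1) N1.N1=(alive,v0) N1.N2=(alive,v1) N1.N3=(alive,v0) | N3.N0=(alive,v1) N3.N1=(alive,v0) N3.N2=(alive,v1) N3.N3=(alive,v0)
Op 6: gossip N3<->N0 -> N3.N0=(alive,v1) N3.N1=(alive,v0) N3.N2=(alive,v1) N3.N3=(alive,v0) | N0.N0=(alive,v1) N0.N1=(alive,v0) N0.N2=(alive,v1) N0.N3=(alive,v0)
Op 7: N2 marks N1=dead -> (dead,v1)
Op 8: gossip N3<->N2 -> N3.N0=(alive,v1) N3.N1=(dead,v1) N3.N2=(alive,v1) N3.N3=(alive,v0) | N2.N0=(suspect,v1) N2.N1=(dead,v1) N2.N2=(alive,v1) N2.N3=(alive,v0)
Op 9: gossip N2<->N0 -> N2.N0=(suspect,v1) N2.N1=(dead,v1) N2.N2=(alive,v1) N2.N3=(alive,v0) | N0.N0=(alive,v1) N0.N1=(dead,v1) N0.N2=(alive,v1) N0.N3=(alive,v0)
Op 10: N3 marks N3=suspect -> (suspect,v1)
Op 11: gossip N3<->N1 -> N3.N0=(alive,v1) N3.N1=(dead,v1) N3.N2=(alive,v1) N3.N3=(suspect,v1) | N1.N0=(alive,v1) N1.N1=(dead,v1) N1.N2=(alive,v1) N1.N3=(suspect,v1)
Op 12: gossip N2<->N3 -> N2.N0=(suspect,v1) N2.N1=(dead,v1) N2.N2=(alive,v1) N2.N3=(suspect,v1) | N3.N0=(alive,v1) N3.N1=(dead,v1) N3.N2=(alive,v1) N3.N3=(suspect,v1)

Answer: alive 1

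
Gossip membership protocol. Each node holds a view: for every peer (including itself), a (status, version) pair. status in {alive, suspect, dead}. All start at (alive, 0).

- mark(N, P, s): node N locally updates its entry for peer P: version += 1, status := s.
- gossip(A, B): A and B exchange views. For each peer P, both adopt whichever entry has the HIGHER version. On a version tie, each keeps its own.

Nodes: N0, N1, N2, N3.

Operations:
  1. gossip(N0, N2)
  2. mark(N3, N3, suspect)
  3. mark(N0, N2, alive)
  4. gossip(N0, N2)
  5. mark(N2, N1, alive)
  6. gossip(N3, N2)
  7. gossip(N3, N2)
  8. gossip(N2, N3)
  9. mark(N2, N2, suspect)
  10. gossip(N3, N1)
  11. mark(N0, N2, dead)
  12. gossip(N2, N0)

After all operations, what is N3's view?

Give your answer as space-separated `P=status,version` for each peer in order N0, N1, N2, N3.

Answer: N0=alive,0 N1=alive,1 N2=alive,1 N3=suspect,1

Derivation:
Op 1: gossip N0<->N2 -> N0.N0=(alive,v0) N0.N1=(alive,v0) N0.N2=(alive,v0) N0.N3=(alive,v0) | N2.N0=(alive,v0) N2.N1=(alive,v0) N2.N2=(alive,v0) N2.N3=(alive,v0)
Op 2: N3 marks N3=suspect -> (suspect,v1)
Op 3: N0 marks N2=alive -> (alive,v1)
Op 4: gossip N0<->N2 -> N0.N0=(alive,v0) N0.N1=(alive,v0) N0.N2=(alive,v1) N0.N3=(alive,v0) | N2.N0=(alive,v0) N2.N1=(alive,v0) N2.N2=(alive,v1) N2.N3=(alive,v0)
Op 5: N2 marks N1=alive -> (alive,v1)
Op 6: gossip N3<->N2 -> N3.N0=(alive,v0) N3.N1=(alive,v1) N3.N2=(alive,v1) N3.N3=(suspect,v1) | N2.N0=(alive,v0) N2.N1=(alive,v1) N2.N2=(alive,v1) N2.N3=(suspect,v1)
Op 7: gossip N3<->N2 -> N3.N0=(alive,v0) N3.N1=(alive,v1) N3.N2=(alive,v1) N3.N3=(suspect,v1) | N2.N0=(alive,v0) N2.N1=(alive,v1) N2.N2=(alive,v1) N2.N3=(suspect,v1)
Op 8: gossip N2<->N3 -> N2.N0=(alive,v0) N2.N1=(alive,v1) N2.N2=(alive,v1) N2.N3=(suspect,v1) | N3.N0=(alive,v0) N3.N1=(alive,v1) N3.N2=(alive,v1) N3.N3=(suspect,v1)
Op 9: N2 marks N2=suspect -> (suspect,v2)
Op 10: gossip N3<->N1 -> N3.N0=(alive,v0) N3.N1=(alive,v1) N3.N2=(alive,v1) N3.N3=(suspect,v1) | N1.N0=(alive,v0) N1.N1=(alive,v1) N1.N2=(alive,v1) N1.N3=(suspect,v1)
Op 11: N0 marks N2=dead -> (dead,v2)
Op 12: gossip N2<->N0 -> N2.N0=(alive,v0) N2.N1=(alive,v1) N2.N2=(suspect,v2) N2.N3=(suspect,v1) | N0.N0=(alive,v0) N0.N1=(alive,v1) N0.N2=(dead,v2) N0.N3=(suspect,v1)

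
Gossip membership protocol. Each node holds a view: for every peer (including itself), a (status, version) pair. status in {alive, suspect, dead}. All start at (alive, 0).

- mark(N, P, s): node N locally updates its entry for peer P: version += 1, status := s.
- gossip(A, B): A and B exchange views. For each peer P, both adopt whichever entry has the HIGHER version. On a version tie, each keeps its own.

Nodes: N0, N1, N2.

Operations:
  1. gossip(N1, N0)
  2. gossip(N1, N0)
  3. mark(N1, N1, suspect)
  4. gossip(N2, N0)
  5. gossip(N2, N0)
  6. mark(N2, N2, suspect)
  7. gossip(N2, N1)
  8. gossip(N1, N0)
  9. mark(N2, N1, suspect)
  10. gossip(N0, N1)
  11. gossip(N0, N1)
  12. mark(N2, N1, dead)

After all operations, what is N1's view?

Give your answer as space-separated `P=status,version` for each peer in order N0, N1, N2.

Op 1: gossip N1<->N0 -> N1.N0=(alive,v0) N1.N1=(alive,v0) N1.N2=(alive,v0) | N0.N0=(alive,v0) N0.N1=(alive,v0) N0.N2=(alive,v0)
Op 2: gossip N1<->N0 -> N1.N0=(alive,v0) N1.N1=(alive,v0) N1.N2=(alive,v0) | N0.N0=(alive,v0) N0.N1=(alive,v0) N0.N2=(alive,v0)
Op 3: N1 marks N1=suspect -> (suspect,v1)
Op 4: gossip N2<->N0 -> N2.N0=(alive,v0) N2.N1=(alive,v0) N2.N2=(alive,v0) | N0.N0=(alive,v0) N0.N1=(alive,v0) N0.N2=(alive,v0)
Op 5: gossip N2<->N0 -> N2.N0=(alive,v0) N2.N1=(alive,v0) N2.N2=(alive,v0) | N0.N0=(alive,v0) N0.N1=(alive,v0) N0.N2=(alive,v0)
Op 6: N2 marks N2=suspect -> (suspect,v1)
Op 7: gossip N2<->N1 -> N2.N0=(alive,v0) N2.N1=(suspect,v1) N2.N2=(suspect,v1) | N1.N0=(alive,v0) N1.N1=(suspect,v1) N1.N2=(suspect,v1)
Op 8: gossip N1<->N0 -> N1.N0=(alive,v0) N1.N1=(suspect,v1) N1.N2=(suspect,v1) | N0.N0=(alive,v0) N0.N1=(suspect,v1) N0.N2=(suspect,v1)
Op 9: N2 marks N1=suspect -> (suspect,v2)
Op 10: gossip N0<->N1 -> N0.N0=(alive,v0) N0.N1=(suspect,v1) N0.N2=(suspect,v1) | N1.N0=(alive,v0) N1.N1=(suspect,v1) N1.N2=(suspect,v1)
Op 11: gossip N0<->N1 -> N0.N0=(alive,v0) N0.N1=(suspect,v1) N0.N2=(suspect,v1) | N1.N0=(alive,v0) N1.N1=(suspect,v1) N1.N2=(suspect,v1)
Op 12: N2 marks N1=dead -> (dead,v3)

Answer: N0=alive,0 N1=suspect,1 N2=suspect,1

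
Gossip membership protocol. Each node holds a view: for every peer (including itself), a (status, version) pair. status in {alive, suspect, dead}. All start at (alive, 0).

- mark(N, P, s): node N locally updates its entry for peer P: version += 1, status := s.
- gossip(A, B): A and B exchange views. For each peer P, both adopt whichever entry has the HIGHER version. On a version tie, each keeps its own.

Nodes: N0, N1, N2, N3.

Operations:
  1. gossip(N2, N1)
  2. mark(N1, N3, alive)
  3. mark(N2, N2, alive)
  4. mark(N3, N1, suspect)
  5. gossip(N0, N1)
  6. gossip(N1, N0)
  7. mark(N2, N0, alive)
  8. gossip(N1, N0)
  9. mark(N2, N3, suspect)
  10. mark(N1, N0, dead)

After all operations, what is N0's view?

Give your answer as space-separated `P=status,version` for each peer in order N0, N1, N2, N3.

Op 1: gossip N2<->N1 -> N2.N0=(alive,v0) N2.N1=(alive,v0) N2.N2=(alive,v0) N2.N3=(alive,v0) | N1.N0=(alive,v0) N1.N1=(alive,v0) N1.N2=(alive,v0) N1.N3=(alive,v0)
Op 2: N1 marks N3=alive -> (alive,v1)
Op 3: N2 marks N2=alive -> (alive,v1)
Op 4: N3 marks N1=suspect -> (suspect,v1)
Op 5: gossip N0<->N1 -> N0.N0=(alive,v0) N0.N1=(alive,v0) N0.N2=(alive,v0) N0.N3=(alive,v1) | N1.N0=(alive,v0) N1.N1=(alive,v0) N1.N2=(alive,v0) N1.N3=(alive,v1)
Op 6: gossip N1<->N0 -> N1.N0=(alive,v0) N1.N1=(alive,v0) N1.N2=(alive,v0) N1.N3=(alive,v1) | N0.N0=(alive,v0) N0.N1=(alive,v0) N0.N2=(alive,v0) N0.N3=(alive,v1)
Op 7: N2 marks N0=alive -> (alive,v1)
Op 8: gossip N1<->N0 -> N1.N0=(alive,v0) N1.N1=(alive,v0) N1.N2=(alive,v0) N1.N3=(alive,v1) | N0.N0=(alive,v0) N0.N1=(alive,v0) N0.N2=(alive,v0) N0.N3=(alive,v1)
Op 9: N2 marks N3=suspect -> (suspect,v1)
Op 10: N1 marks N0=dead -> (dead,v1)

Answer: N0=alive,0 N1=alive,0 N2=alive,0 N3=alive,1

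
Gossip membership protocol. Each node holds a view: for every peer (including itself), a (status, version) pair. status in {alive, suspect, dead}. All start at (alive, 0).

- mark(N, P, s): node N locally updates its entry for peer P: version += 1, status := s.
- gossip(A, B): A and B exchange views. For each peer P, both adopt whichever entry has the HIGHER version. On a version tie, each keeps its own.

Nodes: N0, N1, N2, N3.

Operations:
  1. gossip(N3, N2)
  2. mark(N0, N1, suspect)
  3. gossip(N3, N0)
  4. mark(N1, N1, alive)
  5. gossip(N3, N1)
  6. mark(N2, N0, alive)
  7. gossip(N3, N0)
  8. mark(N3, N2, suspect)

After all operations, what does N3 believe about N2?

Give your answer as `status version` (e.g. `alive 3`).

Answer: suspect 1

Derivation:
Op 1: gossip N3<->N2 -> N3.N0=(alive,v0) N3.N1=(alive,v0) N3.N2=(alive,v0) N3.N3=(alive,v0) | N2.N0=(alive,v0) N2.N1=(alive,v0) N2.N2=(alive,v0) N2.N3=(alive,v0)
Op 2: N0 marks N1=suspect -> (suspect,v1)
Op 3: gossip N3<->N0 -> N3.N0=(alive,v0) N3.N1=(suspect,v1) N3.N2=(alive,v0) N3.N3=(alive,v0) | N0.N0=(alive,v0) N0.N1=(suspect,v1) N0.N2=(alive,v0) N0.N3=(alive,v0)
Op 4: N1 marks N1=alive -> (alive,v1)
Op 5: gossip N3<->N1 -> N3.N0=(alive,v0) N3.N1=(suspect,v1) N3.N2=(alive,v0) N3.N3=(alive,v0) | N1.N0=(alive,v0) N1.N1=(alive,v1) N1.N2=(alive,v0) N1.N3=(alive,v0)
Op 6: N2 marks N0=alive -> (alive,v1)
Op 7: gossip N3<->N0 -> N3.N0=(alive,v0) N3.N1=(suspect,v1) N3.N2=(alive,v0) N3.N3=(alive,v0) | N0.N0=(alive,v0) N0.N1=(suspect,v1) N0.N2=(alive,v0) N0.N3=(alive,v0)
Op 8: N3 marks N2=suspect -> (suspect,v1)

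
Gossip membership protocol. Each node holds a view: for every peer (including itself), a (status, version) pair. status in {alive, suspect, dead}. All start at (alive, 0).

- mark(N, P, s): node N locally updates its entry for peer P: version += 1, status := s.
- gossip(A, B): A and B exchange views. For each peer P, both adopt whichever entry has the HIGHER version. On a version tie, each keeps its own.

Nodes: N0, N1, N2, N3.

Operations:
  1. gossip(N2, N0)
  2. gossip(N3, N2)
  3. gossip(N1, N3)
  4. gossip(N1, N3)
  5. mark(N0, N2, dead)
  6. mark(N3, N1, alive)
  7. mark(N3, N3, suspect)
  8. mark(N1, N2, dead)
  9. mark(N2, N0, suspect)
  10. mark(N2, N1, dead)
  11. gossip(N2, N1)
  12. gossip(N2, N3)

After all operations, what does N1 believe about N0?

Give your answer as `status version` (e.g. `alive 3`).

Op 1: gossip N2<->N0 -> N2.N0=(alive,v0) N2.N1=(alive,v0) N2.N2=(alive,v0) N2.N3=(alive,v0) | N0.N0=(alive,v0) N0.N1=(alive,v0) N0.N2=(alive,v0) N0.N3=(alive,v0)
Op 2: gossip N3<->N2 -> N3.N0=(alive,v0) N3.N1=(alive,v0) N3.N2=(alive,v0) N3.N3=(alive,v0) | N2.N0=(alive,v0) N2.N1=(alive,v0) N2.N2=(alive,v0) N2.N3=(alive,v0)
Op 3: gossip N1<->N3 -> N1.N0=(alive,v0) N1.N1=(alive,v0) N1.N2=(alive,v0) N1.N3=(alive,v0) | N3.N0=(alive,v0) N3.N1=(alive,v0) N3.N2=(alive,v0) N3.N3=(alive,v0)
Op 4: gossip N1<->N3 -> N1.N0=(alive,v0) N1.N1=(alive,v0) N1.N2=(alive,v0) N1.N3=(alive,v0) | N3.N0=(alive,v0) N3.N1=(alive,v0) N3.N2=(alive,v0) N3.N3=(alive,v0)
Op 5: N0 marks N2=dead -> (dead,v1)
Op 6: N3 marks N1=alive -> (alive,v1)
Op 7: N3 marks N3=suspect -> (suspect,v1)
Op 8: N1 marks N2=dead -> (dead,v1)
Op 9: N2 marks N0=suspect -> (suspect,v1)
Op 10: N2 marks N1=dead -> (dead,v1)
Op 11: gossip N2<->N1 -> N2.N0=(suspect,v1) N2.N1=(dead,v1) N2.N2=(dead,v1) N2.N3=(alive,v0) | N1.N0=(suspect,v1) N1.N1=(dead,v1) N1.N2=(dead,v1) N1.N3=(alive,v0)
Op 12: gossip N2<->N3 -> N2.N0=(suspect,v1) N2.N1=(dead,v1) N2.N2=(dead,v1) N2.N3=(suspect,v1) | N3.N0=(suspect,v1) N3.N1=(alive,v1) N3.N2=(dead,v1) N3.N3=(suspect,v1)

Answer: suspect 1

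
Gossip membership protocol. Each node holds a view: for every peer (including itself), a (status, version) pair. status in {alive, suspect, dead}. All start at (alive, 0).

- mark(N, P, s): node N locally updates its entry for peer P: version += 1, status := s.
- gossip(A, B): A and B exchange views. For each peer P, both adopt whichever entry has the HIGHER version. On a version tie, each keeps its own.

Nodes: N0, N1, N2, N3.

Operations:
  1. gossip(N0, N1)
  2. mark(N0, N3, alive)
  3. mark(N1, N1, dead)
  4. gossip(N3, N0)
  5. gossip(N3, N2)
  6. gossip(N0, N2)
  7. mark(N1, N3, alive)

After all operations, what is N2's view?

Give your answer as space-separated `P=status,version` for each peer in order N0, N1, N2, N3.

Answer: N0=alive,0 N1=alive,0 N2=alive,0 N3=alive,1

Derivation:
Op 1: gossip N0<->N1 -> N0.N0=(alive,v0) N0.N1=(alive,v0) N0.N2=(alive,v0) N0.N3=(alive,v0) | N1.N0=(alive,v0) N1.N1=(alive,v0) N1.N2=(alive,v0) N1.N3=(alive,v0)
Op 2: N0 marks N3=alive -> (alive,v1)
Op 3: N1 marks N1=dead -> (dead,v1)
Op 4: gossip N3<->N0 -> N3.N0=(alive,v0) N3.N1=(alive,v0) N3.N2=(alive,v0) N3.N3=(alive,v1) | N0.N0=(alive,v0) N0.N1=(alive,v0) N0.N2=(alive,v0) N0.N3=(alive,v1)
Op 5: gossip N3<->N2 -> N3.N0=(alive,v0) N3.N1=(alive,v0) N3.N2=(alive,v0) N3.N3=(alive,v1) | N2.N0=(alive,v0) N2.N1=(alive,v0) N2.N2=(alive,v0) N2.N3=(alive,v1)
Op 6: gossip N0<->N2 -> N0.N0=(alive,v0) N0.N1=(alive,v0) N0.N2=(alive,v0) N0.N3=(alive,v1) | N2.N0=(alive,v0) N2.N1=(alive,v0) N2.N2=(alive,v0) N2.N3=(alive,v1)
Op 7: N1 marks N3=alive -> (alive,v1)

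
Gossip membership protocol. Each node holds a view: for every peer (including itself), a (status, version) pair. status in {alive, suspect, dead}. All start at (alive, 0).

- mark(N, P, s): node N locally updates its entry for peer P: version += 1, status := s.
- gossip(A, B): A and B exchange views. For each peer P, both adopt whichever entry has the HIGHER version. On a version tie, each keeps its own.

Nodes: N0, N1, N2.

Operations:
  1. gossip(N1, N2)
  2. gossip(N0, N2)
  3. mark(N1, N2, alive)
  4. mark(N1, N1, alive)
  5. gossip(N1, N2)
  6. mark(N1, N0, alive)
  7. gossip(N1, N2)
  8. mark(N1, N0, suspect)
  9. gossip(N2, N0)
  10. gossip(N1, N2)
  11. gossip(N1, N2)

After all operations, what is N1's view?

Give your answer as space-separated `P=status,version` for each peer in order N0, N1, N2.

Answer: N0=suspect,2 N1=alive,1 N2=alive,1

Derivation:
Op 1: gossip N1<->N2 -> N1.N0=(alive,v0) N1.N1=(alive,v0) N1.N2=(alive,v0) | N2.N0=(alive,v0) N2.N1=(alive,v0) N2.N2=(alive,v0)
Op 2: gossip N0<->N2 -> N0.N0=(alive,v0) N0.N1=(alive,v0) N0.N2=(alive,v0) | N2.N0=(alive,v0) N2.N1=(alive,v0) N2.N2=(alive,v0)
Op 3: N1 marks N2=alive -> (alive,v1)
Op 4: N1 marks N1=alive -> (alive,v1)
Op 5: gossip N1<->N2 -> N1.N0=(alive,v0) N1.N1=(alive,v1) N1.N2=(alive,v1) | N2.N0=(alive,v0) N2.N1=(alive,v1) N2.N2=(alive,v1)
Op 6: N1 marks N0=alive -> (alive,v1)
Op 7: gossip N1<->N2 -> N1.N0=(alive,v1) N1.N1=(alive,v1) N1.N2=(alive,v1) | N2.N0=(alive,v1) N2.N1=(alive,v1) N2.N2=(alive,v1)
Op 8: N1 marks N0=suspect -> (suspect,v2)
Op 9: gossip N2<->N0 -> N2.N0=(alive,v1) N2.N1=(alive,v1) N2.N2=(alive,v1) | N0.N0=(alive,v1) N0.N1=(alive,v1) N0.N2=(alive,v1)
Op 10: gossip N1<->N2 -> N1.N0=(suspect,v2) N1.N1=(alive,v1) N1.N2=(alive,v1) | N2.N0=(suspect,v2) N2.N1=(alive,v1) N2.N2=(alive,v1)
Op 11: gossip N1<->N2 -> N1.N0=(suspect,v2) N1.N1=(alive,v1) N1.N2=(alive,v1) | N2.N0=(suspect,v2) N2.N1=(alive,v1) N2.N2=(alive,v1)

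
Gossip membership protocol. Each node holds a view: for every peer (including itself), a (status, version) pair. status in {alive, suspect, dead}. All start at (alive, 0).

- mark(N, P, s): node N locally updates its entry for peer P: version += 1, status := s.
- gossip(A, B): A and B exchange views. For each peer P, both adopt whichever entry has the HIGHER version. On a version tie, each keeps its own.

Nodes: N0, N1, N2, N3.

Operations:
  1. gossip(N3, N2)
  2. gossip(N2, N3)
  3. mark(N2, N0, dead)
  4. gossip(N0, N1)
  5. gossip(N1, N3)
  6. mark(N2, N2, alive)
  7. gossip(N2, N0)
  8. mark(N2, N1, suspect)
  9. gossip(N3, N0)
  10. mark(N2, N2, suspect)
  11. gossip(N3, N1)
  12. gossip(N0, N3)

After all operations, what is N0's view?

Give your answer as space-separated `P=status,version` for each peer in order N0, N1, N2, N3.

Op 1: gossip N3<->N2 -> N3.N0=(alive,v0) N3.N1=(alive,v0) N3.N2=(alive,v0) N3.N3=(alive,v0) | N2.N0=(alive,v0) N2.N1=(alive,v0) N2.N2=(alive,v0) N2.N3=(alive,v0)
Op 2: gossip N2<->N3 -> N2.N0=(alive,v0) N2.N1=(alive,v0) N2.N2=(alive,v0) N2.N3=(alive,v0) | N3.N0=(alive,v0) N3.N1=(alive,v0) N3.N2=(alive,v0) N3.N3=(alive,v0)
Op 3: N2 marks N0=dead -> (dead,v1)
Op 4: gossip N0<->N1 -> N0.N0=(alive,v0) N0.N1=(alive,v0) N0.N2=(alive,v0) N0.N3=(alive,v0) | N1.N0=(alive,v0) N1.N1=(alive,v0) N1.N2=(alive,v0) N1.N3=(alive,v0)
Op 5: gossip N1<->N3 -> N1.N0=(alive,v0) N1.N1=(alive,v0) N1.N2=(alive,v0) N1.N3=(alive,v0) | N3.N0=(alive,v0) N3.N1=(alive,v0) N3.N2=(alive,v0) N3.N3=(alive,v0)
Op 6: N2 marks N2=alive -> (alive,v1)
Op 7: gossip N2<->N0 -> N2.N0=(dead,v1) N2.N1=(alive,v0) N2.N2=(alive,v1) N2.N3=(alive,v0) | N0.N0=(dead,v1) N0.N1=(alive,v0) N0.N2=(alive,v1) N0.N3=(alive,v0)
Op 8: N2 marks N1=suspect -> (suspect,v1)
Op 9: gossip N3<->N0 -> N3.N0=(dead,v1) N3.N1=(alive,v0) N3.N2=(alive,v1) N3.N3=(alive,v0) | N0.N0=(dead,v1) N0.N1=(alive,v0) N0.N2=(alive,v1) N0.N3=(alive,v0)
Op 10: N2 marks N2=suspect -> (suspect,v2)
Op 11: gossip N3<->N1 -> N3.N0=(dead,v1) N3.N1=(alive,v0) N3.N2=(alive,v1) N3.N3=(alive,v0) | N1.N0=(dead,v1) N1.N1=(alive,v0) N1.N2=(alive,v1) N1.N3=(alive,v0)
Op 12: gossip N0<->N3 -> N0.N0=(dead,v1) N0.N1=(alive,v0) N0.N2=(alive,v1) N0.N3=(alive,v0) | N3.N0=(dead,v1) N3.N1=(alive,v0) N3.N2=(alive,v1) N3.N3=(alive,v0)

Answer: N0=dead,1 N1=alive,0 N2=alive,1 N3=alive,0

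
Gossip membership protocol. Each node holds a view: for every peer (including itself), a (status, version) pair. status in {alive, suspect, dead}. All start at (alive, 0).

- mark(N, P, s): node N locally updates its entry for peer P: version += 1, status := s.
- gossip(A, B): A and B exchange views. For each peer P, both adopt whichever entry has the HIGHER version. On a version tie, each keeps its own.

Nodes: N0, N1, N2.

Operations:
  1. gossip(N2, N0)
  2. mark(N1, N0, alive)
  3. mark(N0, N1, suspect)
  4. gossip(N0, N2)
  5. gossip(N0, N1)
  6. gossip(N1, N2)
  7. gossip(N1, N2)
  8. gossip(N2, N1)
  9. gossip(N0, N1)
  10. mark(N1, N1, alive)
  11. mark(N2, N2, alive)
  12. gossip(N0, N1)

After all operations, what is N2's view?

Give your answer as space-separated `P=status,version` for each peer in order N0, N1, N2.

Answer: N0=alive,1 N1=suspect,1 N2=alive,1

Derivation:
Op 1: gossip N2<->N0 -> N2.N0=(alive,v0) N2.N1=(alive,v0) N2.N2=(alive,v0) | N0.N0=(alive,v0) N0.N1=(alive,v0) N0.N2=(alive,v0)
Op 2: N1 marks N0=alive -> (alive,v1)
Op 3: N0 marks N1=suspect -> (suspect,v1)
Op 4: gossip N0<->N2 -> N0.N0=(alive,v0) N0.N1=(suspect,v1) N0.N2=(alive,v0) | N2.N0=(alive,v0) N2.N1=(suspect,v1) N2.N2=(alive,v0)
Op 5: gossip N0<->N1 -> N0.N0=(alive,v1) N0.N1=(suspect,v1) N0.N2=(alive,v0) | N1.N0=(alive,v1) N1.N1=(suspect,v1) N1.N2=(alive,v0)
Op 6: gossip N1<->N2 -> N1.N0=(alive,v1) N1.N1=(suspect,v1) N1.N2=(alive,v0) | N2.N0=(alive,v1) N2.N1=(suspect,v1) N2.N2=(alive,v0)
Op 7: gossip N1<->N2 -> N1.N0=(alive,v1) N1.N1=(suspect,v1) N1.N2=(alive,v0) | N2.N0=(alive,v1) N2.N1=(suspect,v1) N2.N2=(alive,v0)
Op 8: gossip N2<->N1 -> N2.N0=(alive,v1) N2.N1=(suspect,v1) N2.N2=(alive,v0) | N1.N0=(alive,v1) N1.N1=(suspect,v1) N1.N2=(alive,v0)
Op 9: gossip N0<->N1 -> N0.N0=(alive,v1) N0.N1=(suspect,v1) N0.N2=(alive,v0) | N1.N0=(alive,v1) N1.N1=(suspect,v1) N1.N2=(alive,v0)
Op 10: N1 marks N1=alive -> (alive,v2)
Op 11: N2 marks N2=alive -> (alive,v1)
Op 12: gossip N0<->N1 -> N0.N0=(alive,v1) N0.N1=(alive,v2) N0.N2=(alive,v0) | N1.N0=(alive,v1) N1.N1=(alive,v2) N1.N2=(alive,v0)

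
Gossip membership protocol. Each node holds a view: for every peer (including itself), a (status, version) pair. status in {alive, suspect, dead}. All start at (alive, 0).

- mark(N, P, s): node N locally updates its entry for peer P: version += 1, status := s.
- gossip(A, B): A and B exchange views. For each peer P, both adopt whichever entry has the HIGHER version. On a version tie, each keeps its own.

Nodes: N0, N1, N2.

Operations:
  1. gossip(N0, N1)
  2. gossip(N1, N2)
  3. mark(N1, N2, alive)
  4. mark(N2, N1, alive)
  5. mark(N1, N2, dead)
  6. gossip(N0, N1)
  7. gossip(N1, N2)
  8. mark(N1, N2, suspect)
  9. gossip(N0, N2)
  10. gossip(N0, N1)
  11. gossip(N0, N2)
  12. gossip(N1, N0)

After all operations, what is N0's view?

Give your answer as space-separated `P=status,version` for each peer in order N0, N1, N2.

Op 1: gossip N0<->N1 -> N0.N0=(alive,v0) N0.N1=(alive,v0) N0.N2=(alive,v0) | N1.N0=(alive,v0) N1.N1=(alive,v0) N1.N2=(alive,v0)
Op 2: gossip N1<->N2 -> N1.N0=(alive,v0) N1.N1=(alive,v0) N1.N2=(alive,v0) | N2.N0=(alive,v0) N2.N1=(alive,v0) N2.N2=(alive,v0)
Op 3: N1 marks N2=alive -> (alive,v1)
Op 4: N2 marks N1=alive -> (alive,v1)
Op 5: N1 marks N2=dead -> (dead,v2)
Op 6: gossip N0<->N1 -> N0.N0=(alive,v0) N0.N1=(alive,v0) N0.N2=(dead,v2) | N1.N0=(alive,v0) N1.N1=(alive,v0) N1.N2=(dead,v2)
Op 7: gossip N1<->N2 -> N1.N0=(alive,v0) N1.N1=(alive,v1) N1.N2=(dead,v2) | N2.N0=(alive,v0) N2.N1=(alive,v1) N2.N2=(dead,v2)
Op 8: N1 marks N2=suspect -> (suspect,v3)
Op 9: gossip N0<->N2 -> N0.N0=(alive,v0) N0.N1=(alive,v1) N0.N2=(dead,v2) | N2.N0=(alive,v0) N2.N1=(alive,v1) N2.N2=(dead,v2)
Op 10: gossip N0<->N1 -> N0.N0=(alive,v0) N0.N1=(alive,v1) N0.N2=(suspect,v3) | N1.N0=(alive,v0) N1.N1=(alive,v1) N1.N2=(suspect,v3)
Op 11: gossip N0<->N2 -> N0.N0=(alive,v0) N0.N1=(alive,v1) N0.N2=(suspect,v3) | N2.N0=(alive,v0) N2.N1=(alive,v1) N2.N2=(suspect,v3)
Op 12: gossip N1<->N0 -> N1.N0=(alive,v0) N1.N1=(alive,v1) N1.N2=(suspect,v3) | N0.N0=(alive,v0) N0.N1=(alive,v1) N0.N2=(suspect,v3)

Answer: N0=alive,0 N1=alive,1 N2=suspect,3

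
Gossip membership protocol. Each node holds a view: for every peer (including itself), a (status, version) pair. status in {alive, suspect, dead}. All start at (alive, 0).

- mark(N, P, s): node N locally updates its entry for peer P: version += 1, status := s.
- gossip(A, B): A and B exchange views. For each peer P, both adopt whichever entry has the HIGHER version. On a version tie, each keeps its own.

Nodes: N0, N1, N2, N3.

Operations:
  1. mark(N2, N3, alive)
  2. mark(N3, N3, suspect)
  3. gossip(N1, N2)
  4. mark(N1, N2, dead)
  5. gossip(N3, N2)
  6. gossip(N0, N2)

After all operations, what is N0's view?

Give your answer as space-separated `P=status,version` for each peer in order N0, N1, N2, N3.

Op 1: N2 marks N3=alive -> (alive,v1)
Op 2: N3 marks N3=suspect -> (suspect,v1)
Op 3: gossip N1<->N2 -> N1.N0=(alive,v0) N1.N1=(alive,v0) N1.N2=(alive,v0) N1.N3=(alive,v1) | N2.N0=(alive,v0) N2.N1=(alive,v0) N2.N2=(alive,v0) N2.N3=(alive,v1)
Op 4: N1 marks N2=dead -> (dead,v1)
Op 5: gossip N3<->N2 -> N3.N0=(alive,v0) N3.N1=(alive,v0) N3.N2=(alive,v0) N3.N3=(suspect,v1) | N2.N0=(alive,v0) N2.N1=(alive,v0) N2.N2=(alive,v0) N2.N3=(alive,v1)
Op 6: gossip N0<->N2 -> N0.N0=(alive,v0) N0.N1=(alive,v0) N0.N2=(alive,v0) N0.N3=(alive,v1) | N2.N0=(alive,v0) N2.N1=(alive,v0) N2.N2=(alive,v0) N2.N3=(alive,v1)

Answer: N0=alive,0 N1=alive,0 N2=alive,0 N3=alive,1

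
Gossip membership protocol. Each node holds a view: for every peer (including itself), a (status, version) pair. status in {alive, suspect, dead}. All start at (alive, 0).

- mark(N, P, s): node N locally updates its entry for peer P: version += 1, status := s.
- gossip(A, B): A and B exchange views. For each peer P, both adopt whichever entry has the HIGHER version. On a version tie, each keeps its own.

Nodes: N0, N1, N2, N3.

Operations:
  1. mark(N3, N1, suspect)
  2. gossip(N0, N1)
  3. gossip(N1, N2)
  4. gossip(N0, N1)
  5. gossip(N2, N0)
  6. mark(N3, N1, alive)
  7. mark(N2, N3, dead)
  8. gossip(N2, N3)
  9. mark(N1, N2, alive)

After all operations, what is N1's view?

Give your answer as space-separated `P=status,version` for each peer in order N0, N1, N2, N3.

Answer: N0=alive,0 N1=alive,0 N2=alive,1 N3=alive,0

Derivation:
Op 1: N3 marks N1=suspect -> (suspect,v1)
Op 2: gossip N0<->N1 -> N0.N0=(alive,v0) N0.N1=(alive,v0) N0.N2=(alive,v0) N0.N3=(alive,v0) | N1.N0=(alive,v0) N1.N1=(alive,v0) N1.N2=(alive,v0) N1.N3=(alive,v0)
Op 3: gossip N1<->N2 -> N1.N0=(alive,v0) N1.N1=(alive,v0) N1.N2=(alive,v0) N1.N3=(alive,v0) | N2.N0=(alive,v0) N2.N1=(alive,v0) N2.N2=(alive,v0) N2.N3=(alive,v0)
Op 4: gossip N0<->N1 -> N0.N0=(alive,v0) N0.N1=(alive,v0) N0.N2=(alive,v0) N0.N3=(alive,v0) | N1.N0=(alive,v0) N1.N1=(alive,v0) N1.N2=(alive,v0) N1.N3=(alive,v0)
Op 5: gossip N2<->N0 -> N2.N0=(alive,v0) N2.N1=(alive,v0) N2.N2=(alive,v0) N2.N3=(alive,v0) | N0.N0=(alive,v0) N0.N1=(alive,v0) N0.N2=(alive,v0) N0.N3=(alive,v0)
Op 6: N3 marks N1=alive -> (alive,v2)
Op 7: N2 marks N3=dead -> (dead,v1)
Op 8: gossip N2<->N3 -> N2.N0=(alive,v0) N2.N1=(alive,v2) N2.N2=(alive,v0) N2.N3=(dead,v1) | N3.N0=(alive,v0) N3.N1=(alive,v2) N3.N2=(alive,v0) N3.N3=(dead,v1)
Op 9: N1 marks N2=alive -> (alive,v1)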